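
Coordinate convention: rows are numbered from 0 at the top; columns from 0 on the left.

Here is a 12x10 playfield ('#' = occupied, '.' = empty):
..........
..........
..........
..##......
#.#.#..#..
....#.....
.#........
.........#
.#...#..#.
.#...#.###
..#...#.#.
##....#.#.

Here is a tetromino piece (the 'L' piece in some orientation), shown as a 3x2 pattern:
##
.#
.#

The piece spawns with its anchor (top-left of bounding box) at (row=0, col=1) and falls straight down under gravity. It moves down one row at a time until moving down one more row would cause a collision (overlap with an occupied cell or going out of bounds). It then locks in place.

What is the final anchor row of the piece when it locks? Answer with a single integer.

Spawn at (row=0, col=1). Try each row:
  row 0: fits
  row 1: blocked -> lock at row 0

Answer: 0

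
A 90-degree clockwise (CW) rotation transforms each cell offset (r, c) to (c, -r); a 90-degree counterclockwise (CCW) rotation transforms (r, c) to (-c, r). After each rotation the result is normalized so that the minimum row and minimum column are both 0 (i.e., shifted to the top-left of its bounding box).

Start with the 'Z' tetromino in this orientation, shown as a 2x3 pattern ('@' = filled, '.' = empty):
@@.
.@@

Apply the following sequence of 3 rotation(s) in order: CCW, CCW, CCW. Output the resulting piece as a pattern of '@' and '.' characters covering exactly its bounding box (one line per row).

Answer: .@
@@
@.

Derivation:
Start:
@@.
.@@
After rotation 1 (CCW):
.@
@@
@.
After rotation 2 (CCW):
@@.
.@@
After rotation 3 (CCW):
.@
@@
@.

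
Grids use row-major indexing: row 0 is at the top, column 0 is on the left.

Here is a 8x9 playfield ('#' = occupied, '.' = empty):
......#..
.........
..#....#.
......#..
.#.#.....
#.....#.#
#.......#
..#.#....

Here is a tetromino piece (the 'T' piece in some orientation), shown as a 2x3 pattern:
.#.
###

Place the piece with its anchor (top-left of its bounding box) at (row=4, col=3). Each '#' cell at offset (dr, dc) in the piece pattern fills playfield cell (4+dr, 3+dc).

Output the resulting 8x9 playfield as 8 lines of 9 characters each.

Fill (4+0,3+1) = (4,4)
Fill (4+1,3+0) = (5,3)
Fill (4+1,3+1) = (5,4)
Fill (4+1,3+2) = (5,5)

Answer: ......#..
.........
..#....#.
......#..
.#.##....
#..####.#
#.......#
..#.#....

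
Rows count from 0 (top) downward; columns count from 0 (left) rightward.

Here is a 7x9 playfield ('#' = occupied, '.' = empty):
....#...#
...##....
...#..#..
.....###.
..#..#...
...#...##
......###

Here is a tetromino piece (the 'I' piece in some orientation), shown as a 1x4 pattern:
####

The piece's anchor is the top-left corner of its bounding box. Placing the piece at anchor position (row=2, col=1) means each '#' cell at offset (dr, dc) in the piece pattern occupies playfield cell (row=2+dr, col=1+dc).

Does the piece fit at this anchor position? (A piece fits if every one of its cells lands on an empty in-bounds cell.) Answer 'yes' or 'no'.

Answer: no

Derivation:
Check each piece cell at anchor (2, 1):
  offset (0,0) -> (2,1): empty -> OK
  offset (0,1) -> (2,2): empty -> OK
  offset (0,2) -> (2,3): occupied ('#') -> FAIL
  offset (0,3) -> (2,4): empty -> OK
All cells valid: no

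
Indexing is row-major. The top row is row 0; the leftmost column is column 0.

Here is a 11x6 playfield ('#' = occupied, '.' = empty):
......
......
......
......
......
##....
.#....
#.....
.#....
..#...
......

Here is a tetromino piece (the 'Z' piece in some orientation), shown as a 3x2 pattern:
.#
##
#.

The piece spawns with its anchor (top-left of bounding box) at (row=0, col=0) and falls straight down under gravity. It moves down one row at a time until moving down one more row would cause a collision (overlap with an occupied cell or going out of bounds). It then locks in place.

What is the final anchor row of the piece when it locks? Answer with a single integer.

Answer: 2

Derivation:
Spawn at (row=0, col=0). Try each row:
  row 0: fits
  row 1: fits
  row 2: fits
  row 3: blocked -> lock at row 2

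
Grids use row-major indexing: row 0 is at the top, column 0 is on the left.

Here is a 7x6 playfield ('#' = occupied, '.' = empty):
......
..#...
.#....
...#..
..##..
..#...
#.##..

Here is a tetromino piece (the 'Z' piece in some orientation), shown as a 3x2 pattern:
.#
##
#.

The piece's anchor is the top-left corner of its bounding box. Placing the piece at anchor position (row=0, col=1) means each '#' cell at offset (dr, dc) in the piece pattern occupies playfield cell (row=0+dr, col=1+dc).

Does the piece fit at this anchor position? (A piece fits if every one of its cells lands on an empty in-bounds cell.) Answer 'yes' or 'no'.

Answer: no

Derivation:
Check each piece cell at anchor (0, 1):
  offset (0,1) -> (0,2): empty -> OK
  offset (1,0) -> (1,1): empty -> OK
  offset (1,1) -> (1,2): occupied ('#') -> FAIL
  offset (2,0) -> (2,1): occupied ('#') -> FAIL
All cells valid: no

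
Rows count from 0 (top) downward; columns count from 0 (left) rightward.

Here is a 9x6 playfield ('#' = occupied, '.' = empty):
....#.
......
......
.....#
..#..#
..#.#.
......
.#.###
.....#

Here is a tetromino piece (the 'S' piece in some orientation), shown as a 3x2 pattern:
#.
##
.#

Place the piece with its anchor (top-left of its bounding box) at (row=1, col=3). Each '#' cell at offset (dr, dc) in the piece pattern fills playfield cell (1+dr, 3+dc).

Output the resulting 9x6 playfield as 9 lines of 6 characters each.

Fill (1+0,3+0) = (1,3)
Fill (1+1,3+0) = (2,3)
Fill (1+1,3+1) = (2,4)
Fill (1+2,3+1) = (3,4)

Answer: ....#.
...#..
...##.
....##
..#..#
..#.#.
......
.#.###
.....#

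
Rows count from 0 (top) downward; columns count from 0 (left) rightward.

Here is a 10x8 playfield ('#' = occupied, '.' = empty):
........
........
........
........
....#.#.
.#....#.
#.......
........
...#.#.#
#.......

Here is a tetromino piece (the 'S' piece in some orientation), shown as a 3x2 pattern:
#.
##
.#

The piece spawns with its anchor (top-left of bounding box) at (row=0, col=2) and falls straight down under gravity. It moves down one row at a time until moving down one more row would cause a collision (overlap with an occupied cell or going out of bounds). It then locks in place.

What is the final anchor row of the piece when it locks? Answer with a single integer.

Spawn at (row=0, col=2). Try each row:
  row 0: fits
  row 1: fits
  row 2: fits
  row 3: fits
  row 4: fits
  row 5: fits
  row 6: blocked -> lock at row 5

Answer: 5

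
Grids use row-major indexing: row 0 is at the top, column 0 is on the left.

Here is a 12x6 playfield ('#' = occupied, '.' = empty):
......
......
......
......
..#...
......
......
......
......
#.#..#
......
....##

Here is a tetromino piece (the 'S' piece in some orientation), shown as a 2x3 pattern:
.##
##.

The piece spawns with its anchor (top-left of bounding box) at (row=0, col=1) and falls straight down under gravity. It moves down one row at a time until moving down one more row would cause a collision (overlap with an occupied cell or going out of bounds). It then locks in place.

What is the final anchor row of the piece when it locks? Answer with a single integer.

Spawn at (row=0, col=1). Try each row:
  row 0: fits
  row 1: fits
  row 2: fits
  row 3: blocked -> lock at row 2

Answer: 2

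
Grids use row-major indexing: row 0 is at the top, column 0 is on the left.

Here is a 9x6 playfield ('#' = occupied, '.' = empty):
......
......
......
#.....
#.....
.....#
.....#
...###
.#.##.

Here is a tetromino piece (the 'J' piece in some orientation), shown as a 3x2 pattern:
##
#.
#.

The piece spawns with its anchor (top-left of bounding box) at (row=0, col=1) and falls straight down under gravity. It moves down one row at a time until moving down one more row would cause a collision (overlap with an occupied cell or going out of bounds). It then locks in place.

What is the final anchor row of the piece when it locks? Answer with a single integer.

Spawn at (row=0, col=1). Try each row:
  row 0: fits
  row 1: fits
  row 2: fits
  row 3: fits
  row 4: fits
  row 5: fits
  row 6: blocked -> lock at row 5

Answer: 5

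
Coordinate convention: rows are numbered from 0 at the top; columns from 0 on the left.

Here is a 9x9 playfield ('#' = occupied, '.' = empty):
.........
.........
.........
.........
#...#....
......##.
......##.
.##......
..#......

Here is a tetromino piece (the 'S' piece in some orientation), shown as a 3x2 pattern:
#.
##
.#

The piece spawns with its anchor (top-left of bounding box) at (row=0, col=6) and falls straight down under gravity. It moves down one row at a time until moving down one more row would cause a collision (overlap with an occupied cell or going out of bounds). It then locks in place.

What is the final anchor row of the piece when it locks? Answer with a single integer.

Spawn at (row=0, col=6). Try each row:
  row 0: fits
  row 1: fits
  row 2: fits
  row 3: blocked -> lock at row 2

Answer: 2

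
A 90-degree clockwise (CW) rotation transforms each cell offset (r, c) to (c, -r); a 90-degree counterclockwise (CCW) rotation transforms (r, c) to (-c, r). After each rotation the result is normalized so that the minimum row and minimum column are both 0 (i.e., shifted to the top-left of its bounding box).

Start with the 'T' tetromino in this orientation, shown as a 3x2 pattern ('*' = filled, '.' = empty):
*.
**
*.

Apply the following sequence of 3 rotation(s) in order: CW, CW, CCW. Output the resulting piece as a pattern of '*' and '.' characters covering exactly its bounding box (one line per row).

Answer: ***
.*.

Derivation:
Start:
*.
**
*.
After rotation 1 (CW):
***
.*.
After rotation 2 (CW):
.*
**
.*
After rotation 3 (CCW):
***
.*.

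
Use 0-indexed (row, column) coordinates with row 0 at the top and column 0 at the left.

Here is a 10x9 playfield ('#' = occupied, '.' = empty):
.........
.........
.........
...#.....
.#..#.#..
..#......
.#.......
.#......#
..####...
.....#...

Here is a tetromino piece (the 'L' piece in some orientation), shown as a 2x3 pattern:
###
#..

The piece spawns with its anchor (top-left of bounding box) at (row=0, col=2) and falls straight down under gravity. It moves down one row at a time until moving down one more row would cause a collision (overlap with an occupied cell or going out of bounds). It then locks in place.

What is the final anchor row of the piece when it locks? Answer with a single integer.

Spawn at (row=0, col=2). Try each row:
  row 0: fits
  row 1: fits
  row 2: fits
  row 3: blocked -> lock at row 2

Answer: 2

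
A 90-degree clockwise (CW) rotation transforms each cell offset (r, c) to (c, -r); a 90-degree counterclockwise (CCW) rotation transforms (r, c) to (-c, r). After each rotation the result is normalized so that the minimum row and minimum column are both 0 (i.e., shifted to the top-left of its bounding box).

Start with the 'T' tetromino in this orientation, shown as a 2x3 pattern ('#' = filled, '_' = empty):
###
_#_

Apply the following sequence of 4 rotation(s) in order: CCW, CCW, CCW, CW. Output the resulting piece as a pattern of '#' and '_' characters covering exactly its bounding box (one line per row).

Answer: _#_
###

Derivation:
Start:
###
_#_
After rotation 1 (CCW):
#_
##
#_
After rotation 2 (CCW):
_#_
###
After rotation 3 (CCW):
_#
##
_#
After rotation 4 (CW):
_#_
###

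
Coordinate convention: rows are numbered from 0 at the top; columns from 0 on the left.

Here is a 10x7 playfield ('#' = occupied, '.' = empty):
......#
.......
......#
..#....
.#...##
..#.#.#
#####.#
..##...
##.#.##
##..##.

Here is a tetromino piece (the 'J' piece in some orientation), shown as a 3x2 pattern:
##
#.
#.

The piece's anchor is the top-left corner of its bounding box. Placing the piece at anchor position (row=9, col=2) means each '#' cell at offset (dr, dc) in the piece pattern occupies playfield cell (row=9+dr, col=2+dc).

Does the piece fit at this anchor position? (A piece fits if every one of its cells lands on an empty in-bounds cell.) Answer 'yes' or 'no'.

Check each piece cell at anchor (9, 2):
  offset (0,0) -> (9,2): empty -> OK
  offset (0,1) -> (9,3): empty -> OK
  offset (1,0) -> (10,2): out of bounds -> FAIL
  offset (2,0) -> (11,2): out of bounds -> FAIL
All cells valid: no

Answer: no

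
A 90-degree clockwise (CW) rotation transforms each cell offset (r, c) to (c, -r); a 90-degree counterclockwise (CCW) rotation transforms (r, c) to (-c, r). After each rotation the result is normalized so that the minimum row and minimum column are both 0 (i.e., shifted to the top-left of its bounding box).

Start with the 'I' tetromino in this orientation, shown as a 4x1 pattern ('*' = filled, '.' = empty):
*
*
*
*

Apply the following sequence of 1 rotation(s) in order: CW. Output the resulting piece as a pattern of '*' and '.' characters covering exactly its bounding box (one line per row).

Answer: ****

Derivation:
Start:
*
*
*
*
After rotation 1 (CW):
****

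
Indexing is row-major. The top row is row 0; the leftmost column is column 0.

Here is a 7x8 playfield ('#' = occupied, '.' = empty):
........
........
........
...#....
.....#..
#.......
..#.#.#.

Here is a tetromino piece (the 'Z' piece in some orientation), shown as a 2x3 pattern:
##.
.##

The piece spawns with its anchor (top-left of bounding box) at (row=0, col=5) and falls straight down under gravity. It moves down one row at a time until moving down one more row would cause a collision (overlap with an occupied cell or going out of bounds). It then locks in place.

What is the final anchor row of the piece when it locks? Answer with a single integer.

Spawn at (row=0, col=5). Try each row:
  row 0: fits
  row 1: fits
  row 2: fits
  row 3: fits
  row 4: blocked -> lock at row 3

Answer: 3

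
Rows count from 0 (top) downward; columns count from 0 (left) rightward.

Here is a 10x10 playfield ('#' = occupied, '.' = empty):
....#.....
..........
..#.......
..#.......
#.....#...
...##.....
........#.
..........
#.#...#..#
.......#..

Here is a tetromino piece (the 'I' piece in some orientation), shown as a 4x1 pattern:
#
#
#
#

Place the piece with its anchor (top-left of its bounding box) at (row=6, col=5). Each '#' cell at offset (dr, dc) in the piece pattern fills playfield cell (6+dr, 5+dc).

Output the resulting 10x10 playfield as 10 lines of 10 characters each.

Fill (6+0,5+0) = (6,5)
Fill (6+1,5+0) = (7,5)
Fill (6+2,5+0) = (8,5)
Fill (6+3,5+0) = (9,5)

Answer: ....#.....
..........
..#.......
..#.......
#.....#...
...##.....
.....#..#.
.....#....
#.#..##..#
.....#.#..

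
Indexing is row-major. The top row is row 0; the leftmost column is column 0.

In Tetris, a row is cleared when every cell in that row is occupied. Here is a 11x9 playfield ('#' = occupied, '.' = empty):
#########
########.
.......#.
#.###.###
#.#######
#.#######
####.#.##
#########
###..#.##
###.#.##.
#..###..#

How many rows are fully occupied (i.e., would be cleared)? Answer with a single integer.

Answer: 2

Derivation:
Check each row:
  row 0: 0 empty cells -> FULL (clear)
  row 1: 1 empty cell -> not full
  row 2: 8 empty cells -> not full
  row 3: 2 empty cells -> not full
  row 4: 1 empty cell -> not full
  row 5: 1 empty cell -> not full
  row 6: 2 empty cells -> not full
  row 7: 0 empty cells -> FULL (clear)
  row 8: 3 empty cells -> not full
  row 9: 3 empty cells -> not full
  row 10: 4 empty cells -> not full
Total rows cleared: 2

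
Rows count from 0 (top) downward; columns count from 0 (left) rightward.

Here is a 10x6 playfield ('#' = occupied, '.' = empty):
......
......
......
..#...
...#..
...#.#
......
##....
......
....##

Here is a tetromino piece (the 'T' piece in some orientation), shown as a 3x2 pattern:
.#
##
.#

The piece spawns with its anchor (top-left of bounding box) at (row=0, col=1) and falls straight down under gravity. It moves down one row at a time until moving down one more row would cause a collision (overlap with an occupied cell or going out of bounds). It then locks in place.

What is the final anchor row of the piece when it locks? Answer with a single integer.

Answer: 0

Derivation:
Spawn at (row=0, col=1). Try each row:
  row 0: fits
  row 1: blocked -> lock at row 0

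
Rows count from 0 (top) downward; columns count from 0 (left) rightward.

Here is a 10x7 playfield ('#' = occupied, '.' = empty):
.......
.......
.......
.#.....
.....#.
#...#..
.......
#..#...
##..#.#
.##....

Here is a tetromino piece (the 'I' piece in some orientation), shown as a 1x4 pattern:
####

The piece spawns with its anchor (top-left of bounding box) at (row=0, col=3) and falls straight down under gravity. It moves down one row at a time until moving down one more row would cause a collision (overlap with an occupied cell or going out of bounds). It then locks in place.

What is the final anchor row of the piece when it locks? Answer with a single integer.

Answer: 3

Derivation:
Spawn at (row=0, col=3). Try each row:
  row 0: fits
  row 1: fits
  row 2: fits
  row 3: fits
  row 4: blocked -> lock at row 3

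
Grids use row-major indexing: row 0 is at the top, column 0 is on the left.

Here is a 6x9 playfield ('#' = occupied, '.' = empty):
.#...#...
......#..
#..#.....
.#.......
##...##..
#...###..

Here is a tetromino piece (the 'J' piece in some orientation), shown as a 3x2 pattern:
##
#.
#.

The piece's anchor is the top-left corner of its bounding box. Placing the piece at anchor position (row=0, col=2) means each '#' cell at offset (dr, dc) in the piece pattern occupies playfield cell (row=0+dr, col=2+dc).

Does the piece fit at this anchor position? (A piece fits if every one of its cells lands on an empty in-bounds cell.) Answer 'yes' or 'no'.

Answer: yes

Derivation:
Check each piece cell at anchor (0, 2):
  offset (0,0) -> (0,2): empty -> OK
  offset (0,1) -> (0,3): empty -> OK
  offset (1,0) -> (1,2): empty -> OK
  offset (2,0) -> (2,2): empty -> OK
All cells valid: yes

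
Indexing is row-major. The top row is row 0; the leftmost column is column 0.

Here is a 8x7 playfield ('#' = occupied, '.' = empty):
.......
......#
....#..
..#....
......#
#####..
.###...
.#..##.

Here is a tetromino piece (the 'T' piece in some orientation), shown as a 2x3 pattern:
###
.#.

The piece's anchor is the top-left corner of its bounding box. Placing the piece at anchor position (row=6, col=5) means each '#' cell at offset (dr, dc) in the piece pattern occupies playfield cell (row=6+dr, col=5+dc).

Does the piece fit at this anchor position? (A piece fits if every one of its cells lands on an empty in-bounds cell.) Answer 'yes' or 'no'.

Check each piece cell at anchor (6, 5):
  offset (0,0) -> (6,5): empty -> OK
  offset (0,1) -> (6,6): empty -> OK
  offset (0,2) -> (6,7): out of bounds -> FAIL
  offset (1,1) -> (7,6): empty -> OK
All cells valid: no

Answer: no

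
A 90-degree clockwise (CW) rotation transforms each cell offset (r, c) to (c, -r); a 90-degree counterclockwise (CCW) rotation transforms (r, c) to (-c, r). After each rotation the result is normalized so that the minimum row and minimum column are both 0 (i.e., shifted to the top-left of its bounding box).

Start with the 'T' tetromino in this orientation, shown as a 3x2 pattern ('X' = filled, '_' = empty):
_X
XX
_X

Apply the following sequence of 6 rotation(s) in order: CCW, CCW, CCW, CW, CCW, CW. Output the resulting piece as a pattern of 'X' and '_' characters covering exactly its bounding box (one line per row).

Answer: X_
XX
X_

Derivation:
Start:
_X
XX
_X
After rotation 1 (CCW):
XXX
_X_
After rotation 2 (CCW):
X_
XX
X_
After rotation 3 (CCW):
_X_
XXX
After rotation 4 (CW):
X_
XX
X_
After rotation 5 (CCW):
_X_
XXX
After rotation 6 (CW):
X_
XX
X_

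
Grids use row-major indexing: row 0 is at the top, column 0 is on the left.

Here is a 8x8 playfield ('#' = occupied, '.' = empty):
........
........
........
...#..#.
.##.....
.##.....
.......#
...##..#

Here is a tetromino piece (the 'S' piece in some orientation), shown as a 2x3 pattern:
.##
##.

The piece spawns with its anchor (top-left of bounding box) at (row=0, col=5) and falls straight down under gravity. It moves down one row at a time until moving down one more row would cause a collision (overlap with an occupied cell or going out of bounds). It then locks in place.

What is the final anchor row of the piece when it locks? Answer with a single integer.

Answer: 1

Derivation:
Spawn at (row=0, col=5). Try each row:
  row 0: fits
  row 1: fits
  row 2: blocked -> lock at row 1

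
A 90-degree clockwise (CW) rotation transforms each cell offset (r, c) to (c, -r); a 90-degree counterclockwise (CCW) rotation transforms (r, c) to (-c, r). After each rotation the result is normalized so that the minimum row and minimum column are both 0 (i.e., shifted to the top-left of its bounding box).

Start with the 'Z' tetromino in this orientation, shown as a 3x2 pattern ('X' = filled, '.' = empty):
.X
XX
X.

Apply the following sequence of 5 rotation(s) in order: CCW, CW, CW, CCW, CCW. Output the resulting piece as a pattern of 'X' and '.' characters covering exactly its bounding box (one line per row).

Start:
.X
XX
X.
After rotation 1 (CCW):
XX.
.XX
After rotation 2 (CW):
.X
XX
X.
After rotation 3 (CW):
XX.
.XX
After rotation 4 (CCW):
.X
XX
X.
After rotation 5 (CCW):
XX.
.XX

Answer: XX.
.XX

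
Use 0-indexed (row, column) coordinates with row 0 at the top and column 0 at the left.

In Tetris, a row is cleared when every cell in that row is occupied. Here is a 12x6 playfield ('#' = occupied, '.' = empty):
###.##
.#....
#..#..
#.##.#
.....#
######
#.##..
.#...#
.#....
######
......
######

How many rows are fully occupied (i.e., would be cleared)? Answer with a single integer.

Answer: 3

Derivation:
Check each row:
  row 0: 1 empty cell -> not full
  row 1: 5 empty cells -> not full
  row 2: 4 empty cells -> not full
  row 3: 2 empty cells -> not full
  row 4: 5 empty cells -> not full
  row 5: 0 empty cells -> FULL (clear)
  row 6: 3 empty cells -> not full
  row 7: 4 empty cells -> not full
  row 8: 5 empty cells -> not full
  row 9: 0 empty cells -> FULL (clear)
  row 10: 6 empty cells -> not full
  row 11: 0 empty cells -> FULL (clear)
Total rows cleared: 3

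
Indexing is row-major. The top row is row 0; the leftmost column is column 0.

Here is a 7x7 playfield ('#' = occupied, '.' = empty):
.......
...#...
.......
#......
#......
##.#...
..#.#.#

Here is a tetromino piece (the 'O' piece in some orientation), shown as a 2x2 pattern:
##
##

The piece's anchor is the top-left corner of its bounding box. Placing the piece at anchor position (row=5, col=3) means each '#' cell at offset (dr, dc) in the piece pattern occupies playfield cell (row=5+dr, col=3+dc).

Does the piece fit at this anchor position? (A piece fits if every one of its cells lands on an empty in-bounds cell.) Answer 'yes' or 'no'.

Check each piece cell at anchor (5, 3):
  offset (0,0) -> (5,3): occupied ('#') -> FAIL
  offset (0,1) -> (5,4): empty -> OK
  offset (1,0) -> (6,3): empty -> OK
  offset (1,1) -> (6,4): occupied ('#') -> FAIL
All cells valid: no

Answer: no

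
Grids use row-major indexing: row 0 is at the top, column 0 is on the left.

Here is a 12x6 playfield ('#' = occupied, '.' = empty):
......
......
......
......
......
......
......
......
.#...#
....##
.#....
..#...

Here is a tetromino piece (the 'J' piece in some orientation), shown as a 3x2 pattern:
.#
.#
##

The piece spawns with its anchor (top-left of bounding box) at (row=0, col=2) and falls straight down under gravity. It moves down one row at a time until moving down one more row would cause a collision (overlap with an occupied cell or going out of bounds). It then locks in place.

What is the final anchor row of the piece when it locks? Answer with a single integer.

Spawn at (row=0, col=2). Try each row:
  row 0: fits
  row 1: fits
  row 2: fits
  row 3: fits
  row 4: fits
  row 5: fits
  row 6: fits
  row 7: fits
  row 8: fits
  row 9: blocked -> lock at row 8

Answer: 8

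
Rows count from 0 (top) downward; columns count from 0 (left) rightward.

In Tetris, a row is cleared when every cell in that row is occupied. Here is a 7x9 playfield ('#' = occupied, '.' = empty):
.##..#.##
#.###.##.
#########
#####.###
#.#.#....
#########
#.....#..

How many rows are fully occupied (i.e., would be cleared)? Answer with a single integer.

Check each row:
  row 0: 4 empty cells -> not full
  row 1: 3 empty cells -> not full
  row 2: 0 empty cells -> FULL (clear)
  row 3: 1 empty cell -> not full
  row 4: 6 empty cells -> not full
  row 5: 0 empty cells -> FULL (clear)
  row 6: 7 empty cells -> not full
Total rows cleared: 2

Answer: 2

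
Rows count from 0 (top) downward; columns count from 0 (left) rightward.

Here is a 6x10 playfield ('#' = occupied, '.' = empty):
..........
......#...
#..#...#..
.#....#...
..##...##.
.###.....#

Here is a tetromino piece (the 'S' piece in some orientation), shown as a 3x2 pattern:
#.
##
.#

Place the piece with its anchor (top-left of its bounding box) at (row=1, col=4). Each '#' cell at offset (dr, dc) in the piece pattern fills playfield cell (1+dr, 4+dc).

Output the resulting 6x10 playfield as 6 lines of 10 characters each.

Answer: ..........
....#.#...
#..###.#..
.#...##...
..##...##.
.###.....#

Derivation:
Fill (1+0,4+0) = (1,4)
Fill (1+1,4+0) = (2,4)
Fill (1+1,4+1) = (2,5)
Fill (1+2,4+1) = (3,5)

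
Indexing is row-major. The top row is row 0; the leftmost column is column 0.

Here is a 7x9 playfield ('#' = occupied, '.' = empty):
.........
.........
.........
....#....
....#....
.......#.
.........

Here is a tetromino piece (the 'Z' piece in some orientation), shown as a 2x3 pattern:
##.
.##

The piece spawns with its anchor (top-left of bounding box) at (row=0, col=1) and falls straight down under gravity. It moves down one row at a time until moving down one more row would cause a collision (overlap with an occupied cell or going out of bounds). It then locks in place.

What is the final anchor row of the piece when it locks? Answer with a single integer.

Answer: 5

Derivation:
Spawn at (row=0, col=1). Try each row:
  row 0: fits
  row 1: fits
  row 2: fits
  row 3: fits
  row 4: fits
  row 5: fits
  row 6: blocked -> lock at row 5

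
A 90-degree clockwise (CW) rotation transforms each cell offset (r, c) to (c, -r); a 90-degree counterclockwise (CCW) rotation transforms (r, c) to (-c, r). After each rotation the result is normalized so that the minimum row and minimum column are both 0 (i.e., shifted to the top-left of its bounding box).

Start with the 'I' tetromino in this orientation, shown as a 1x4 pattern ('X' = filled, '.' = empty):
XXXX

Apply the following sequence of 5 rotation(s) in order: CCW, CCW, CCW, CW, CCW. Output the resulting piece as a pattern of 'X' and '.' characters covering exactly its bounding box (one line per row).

Answer: X
X
X
X

Derivation:
Start:
XXXX
After rotation 1 (CCW):
X
X
X
X
After rotation 2 (CCW):
XXXX
After rotation 3 (CCW):
X
X
X
X
After rotation 4 (CW):
XXXX
After rotation 5 (CCW):
X
X
X
X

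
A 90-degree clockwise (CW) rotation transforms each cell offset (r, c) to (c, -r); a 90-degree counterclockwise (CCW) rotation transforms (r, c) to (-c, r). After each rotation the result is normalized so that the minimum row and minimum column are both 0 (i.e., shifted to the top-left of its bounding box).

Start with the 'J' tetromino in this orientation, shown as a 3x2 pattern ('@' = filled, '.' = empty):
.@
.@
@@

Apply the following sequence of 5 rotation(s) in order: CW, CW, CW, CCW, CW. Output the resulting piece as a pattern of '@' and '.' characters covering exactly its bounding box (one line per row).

Answer: @@@
..@

Derivation:
Start:
.@
.@
@@
After rotation 1 (CW):
@..
@@@
After rotation 2 (CW):
@@
@.
@.
After rotation 3 (CW):
@@@
..@
After rotation 4 (CCW):
@@
@.
@.
After rotation 5 (CW):
@@@
..@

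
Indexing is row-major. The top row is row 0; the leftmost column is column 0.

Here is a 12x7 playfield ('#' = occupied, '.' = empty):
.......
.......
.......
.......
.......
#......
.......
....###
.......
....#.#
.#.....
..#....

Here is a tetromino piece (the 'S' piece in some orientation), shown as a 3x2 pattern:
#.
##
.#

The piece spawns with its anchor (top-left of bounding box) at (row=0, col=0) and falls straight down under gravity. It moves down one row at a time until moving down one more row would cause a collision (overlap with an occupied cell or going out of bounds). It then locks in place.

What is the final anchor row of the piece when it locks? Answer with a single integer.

Spawn at (row=0, col=0). Try each row:
  row 0: fits
  row 1: fits
  row 2: fits
  row 3: fits
  row 4: blocked -> lock at row 3

Answer: 3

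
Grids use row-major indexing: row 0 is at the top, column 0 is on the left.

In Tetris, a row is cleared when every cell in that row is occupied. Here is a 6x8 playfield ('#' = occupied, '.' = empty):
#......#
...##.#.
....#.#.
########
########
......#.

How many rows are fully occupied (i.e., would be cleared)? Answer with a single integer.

Answer: 2

Derivation:
Check each row:
  row 0: 6 empty cells -> not full
  row 1: 5 empty cells -> not full
  row 2: 6 empty cells -> not full
  row 3: 0 empty cells -> FULL (clear)
  row 4: 0 empty cells -> FULL (clear)
  row 5: 7 empty cells -> not full
Total rows cleared: 2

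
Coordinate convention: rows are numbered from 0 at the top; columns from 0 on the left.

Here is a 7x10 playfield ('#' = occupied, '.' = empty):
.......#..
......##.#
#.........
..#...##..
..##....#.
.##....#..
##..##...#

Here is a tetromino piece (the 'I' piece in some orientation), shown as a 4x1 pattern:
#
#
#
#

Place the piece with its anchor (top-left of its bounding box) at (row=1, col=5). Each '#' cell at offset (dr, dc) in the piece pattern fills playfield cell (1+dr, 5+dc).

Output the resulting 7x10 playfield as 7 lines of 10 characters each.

Answer: .......#..
.....###.#
#....#....
..#..###..
..##.#..#.
.##....#..
##..##...#

Derivation:
Fill (1+0,5+0) = (1,5)
Fill (1+1,5+0) = (2,5)
Fill (1+2,5+0) = (3,5)
Fill (1+3,5+0) = (4,5)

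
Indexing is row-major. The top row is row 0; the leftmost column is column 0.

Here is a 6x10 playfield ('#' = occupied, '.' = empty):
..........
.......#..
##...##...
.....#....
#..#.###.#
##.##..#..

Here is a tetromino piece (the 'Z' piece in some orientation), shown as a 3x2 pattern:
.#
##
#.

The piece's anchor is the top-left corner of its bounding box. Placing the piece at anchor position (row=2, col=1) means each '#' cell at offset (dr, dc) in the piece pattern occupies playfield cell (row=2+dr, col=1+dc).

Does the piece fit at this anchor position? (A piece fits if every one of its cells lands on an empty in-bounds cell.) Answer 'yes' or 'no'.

Answer: yes

Derivation:
Check each piece cell at anchor (2, 1):
  offset (0,1) -> (2,2): empty -> OK
  offset (1,0) -> (3,1): empty -> OK
  offset (1,1) -> (3,2): empty -> OK
  offset (2,0) -> (4,1): empty -> OK
All cells valid: yes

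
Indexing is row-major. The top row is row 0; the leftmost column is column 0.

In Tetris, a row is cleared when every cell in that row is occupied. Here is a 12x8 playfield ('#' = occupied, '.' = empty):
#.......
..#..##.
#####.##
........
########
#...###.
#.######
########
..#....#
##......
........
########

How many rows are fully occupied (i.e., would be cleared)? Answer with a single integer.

Answer: 3

Derivation:
Check each row:
  row 0: 7 empty cells -> not full
  row 1: 5 empty cells -> not full
  row 2: 1 empty cell -> not full
  row 3: 8 empty cells -> not full
  row 4: 0 empty cells -> FULL (clear)
  row 5: 4 empty cells -> not full
  row 6: 1 empty cell -> not full
  row 7: 0 empty cells -> FULL (clear)
  row 8: 6 empty cells -> not full
  row 9: 6 empty cells -> not full
  row 10: 8 empty cells -> not full
  row 11: 0 empty cells -> FULL (clear)
Total rows cleared: 3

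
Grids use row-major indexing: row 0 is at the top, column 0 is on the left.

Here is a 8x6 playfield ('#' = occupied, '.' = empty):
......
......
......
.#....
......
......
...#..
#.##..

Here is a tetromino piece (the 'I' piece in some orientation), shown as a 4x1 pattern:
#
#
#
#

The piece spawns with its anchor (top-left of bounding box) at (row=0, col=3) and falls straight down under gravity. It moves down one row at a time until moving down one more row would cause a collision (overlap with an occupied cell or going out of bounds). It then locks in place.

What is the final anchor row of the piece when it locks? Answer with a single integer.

Answer: 2

Derivation:
Spawn at (row=0, col=3). Try each row:
  row 0: fits
  row 1: fits
  row 2: fits
  row 3: blocked -> lock at row 2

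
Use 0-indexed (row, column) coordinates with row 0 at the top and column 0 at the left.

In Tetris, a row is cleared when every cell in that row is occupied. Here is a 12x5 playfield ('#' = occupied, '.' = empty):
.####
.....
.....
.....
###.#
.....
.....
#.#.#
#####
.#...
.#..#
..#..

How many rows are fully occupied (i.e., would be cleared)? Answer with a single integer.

Answer: 1

Derivation:
Check each row:
  row 0: 1 empty cell -> not full
  row 1: 5 empty cells -> not full
  row 2: 5 empty cells -> not full
  row 3: 5 empty cells -> not full
  row 4: 1 empty cell -> not full
  row 5: 5 empty cells -> not full
  row 6: 5 empty cells -> not full
  row 7: 2 empty cells -> not full
  row 8: 0 empty cells -> FULL (clear)
  row 9: 4 empty cells -> not full
  row 10: 3 empty cells -> not full
  row 11: 4 empty cells -> not full
Total rows cleared: 1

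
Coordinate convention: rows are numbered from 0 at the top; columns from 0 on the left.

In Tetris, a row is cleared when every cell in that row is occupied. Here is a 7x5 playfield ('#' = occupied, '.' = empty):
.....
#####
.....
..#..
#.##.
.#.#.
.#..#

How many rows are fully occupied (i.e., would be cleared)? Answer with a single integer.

Check each row:
  row 0: 5 empty cells -> not full
  row 1: 0 empty cells -> FULL (clear)
  row 2: 5 empty cells -> not full
  row 3: 4 empty cells -> not full
  row 4: 2 empty cells -> not full
  row 5: 3 empty cells -> not full
  row 6: 3 empty cells -> not full
Total rows cleared: 1

Answer: 1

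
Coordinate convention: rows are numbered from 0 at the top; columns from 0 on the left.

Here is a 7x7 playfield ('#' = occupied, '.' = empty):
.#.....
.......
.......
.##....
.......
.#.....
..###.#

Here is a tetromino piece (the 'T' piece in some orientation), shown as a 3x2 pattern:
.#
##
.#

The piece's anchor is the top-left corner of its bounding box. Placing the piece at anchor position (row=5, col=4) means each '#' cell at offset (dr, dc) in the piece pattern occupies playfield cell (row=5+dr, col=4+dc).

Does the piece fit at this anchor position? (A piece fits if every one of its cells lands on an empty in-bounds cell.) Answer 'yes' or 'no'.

Answer: no

Derivation:
Check each piece cell at anchor (5, 4):
  offset (0,1) -> (5,5): empty -> OK
  offset (1,0) -> (6,4): occupied ('#') -> FAIL
  offset (1,1) -> (6,5): empty -> OK
  offset (2,1) -> (7,5): out of bounds -> FAIL
All cells valid: no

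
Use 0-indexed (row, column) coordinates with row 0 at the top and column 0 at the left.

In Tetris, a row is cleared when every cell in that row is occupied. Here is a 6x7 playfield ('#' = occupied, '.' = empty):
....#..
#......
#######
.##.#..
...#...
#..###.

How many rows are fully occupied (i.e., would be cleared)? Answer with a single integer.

Check each row:
  row 0: 6 empty cells -> not full
  row 1: 6 empty cells -> not full
  row 2: 0 empty cells -> FULL (clear)
  row 3: 4 empty cells -> not full
  row 4: 6 empty cells -> not full
  row 5: 3 empty cells -> not full
Total rows cleared: 1

Answer: 1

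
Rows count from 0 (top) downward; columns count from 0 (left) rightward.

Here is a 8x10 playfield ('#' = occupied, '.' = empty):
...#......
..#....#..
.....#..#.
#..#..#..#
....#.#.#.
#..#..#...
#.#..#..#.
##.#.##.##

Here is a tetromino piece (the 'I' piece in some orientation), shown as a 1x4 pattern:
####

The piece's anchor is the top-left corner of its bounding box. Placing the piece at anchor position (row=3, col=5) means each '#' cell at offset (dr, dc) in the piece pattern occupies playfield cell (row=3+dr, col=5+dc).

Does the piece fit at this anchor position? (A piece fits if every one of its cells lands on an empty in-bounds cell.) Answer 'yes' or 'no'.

Answer: no

Derivation:
Check each piece cell at anchor (3, 5):
  offset (0,0) -> (3,5): empty -> OK
  offset (0,1) -> (3,6): occupied ('#') -> FAIL
  offset (0,2) -> (3,7): empty -> OK
  offset (0,3) -> (3,8): empty -> OK
All cells valid: no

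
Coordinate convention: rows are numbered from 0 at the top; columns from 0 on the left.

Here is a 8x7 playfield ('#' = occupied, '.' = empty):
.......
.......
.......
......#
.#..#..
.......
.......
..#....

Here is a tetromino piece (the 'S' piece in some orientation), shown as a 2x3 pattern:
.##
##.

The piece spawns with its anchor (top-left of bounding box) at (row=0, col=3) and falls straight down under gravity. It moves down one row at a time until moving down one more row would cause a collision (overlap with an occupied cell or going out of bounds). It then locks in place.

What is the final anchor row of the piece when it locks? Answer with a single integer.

Spawn at (row=0, col=3). Try each row:
  row 0: fits
  row 1: fits
  row 2: fits
  row 3: blocked -> lock at row 2

Answer: 2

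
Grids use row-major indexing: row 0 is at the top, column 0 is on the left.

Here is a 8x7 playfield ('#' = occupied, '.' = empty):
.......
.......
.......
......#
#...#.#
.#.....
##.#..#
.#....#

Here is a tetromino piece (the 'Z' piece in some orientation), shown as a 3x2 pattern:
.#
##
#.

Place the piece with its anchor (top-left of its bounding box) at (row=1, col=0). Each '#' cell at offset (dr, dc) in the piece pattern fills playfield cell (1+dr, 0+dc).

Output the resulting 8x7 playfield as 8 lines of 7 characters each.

Fill (1+0,0+1) = (1,1)
Fill (1+1,0+0) = (2,0)
Fill (1+1,0+1) = (2,1)
Fill (1+2,0+0) = (3,0)

Answer: .......
.#.....
##.....
#.....#
#...#.#
.#.....
##.#..#
.#....#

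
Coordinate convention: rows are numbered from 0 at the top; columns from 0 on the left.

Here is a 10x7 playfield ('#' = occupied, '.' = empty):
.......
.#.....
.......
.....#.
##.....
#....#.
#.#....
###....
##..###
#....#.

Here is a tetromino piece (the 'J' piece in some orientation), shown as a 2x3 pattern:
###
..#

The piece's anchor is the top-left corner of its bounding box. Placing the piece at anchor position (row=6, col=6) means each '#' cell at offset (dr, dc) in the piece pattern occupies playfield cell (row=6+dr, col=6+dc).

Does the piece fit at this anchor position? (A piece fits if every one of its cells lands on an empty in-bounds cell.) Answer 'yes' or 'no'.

Check each piece cell at anchor (6, 6):
  offset (0,0) -> (6,6): empty -> OK
  offset (0,1) -> (6,7): out of bounds -> FAIL
  offset (0,2) -> (6,8): out of bounds -> FAIL
  offset (1,2) -> (7,8): out of bounds -> FAIL
All cells valid: no

Answer: no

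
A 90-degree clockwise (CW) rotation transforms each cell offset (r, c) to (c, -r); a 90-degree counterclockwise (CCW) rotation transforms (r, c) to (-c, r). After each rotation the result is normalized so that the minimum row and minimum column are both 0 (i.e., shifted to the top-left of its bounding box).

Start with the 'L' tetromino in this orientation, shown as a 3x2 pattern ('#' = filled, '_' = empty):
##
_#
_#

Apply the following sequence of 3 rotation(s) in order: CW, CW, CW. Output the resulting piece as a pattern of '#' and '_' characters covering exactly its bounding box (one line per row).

Answer: ###
#__

Derivation:
Start:
##
_#
_#
After rotation 1 (CW):
__#
###
After rotation 2 (CW):
#_
#_
##
After rotation 3 (CW):
###
#__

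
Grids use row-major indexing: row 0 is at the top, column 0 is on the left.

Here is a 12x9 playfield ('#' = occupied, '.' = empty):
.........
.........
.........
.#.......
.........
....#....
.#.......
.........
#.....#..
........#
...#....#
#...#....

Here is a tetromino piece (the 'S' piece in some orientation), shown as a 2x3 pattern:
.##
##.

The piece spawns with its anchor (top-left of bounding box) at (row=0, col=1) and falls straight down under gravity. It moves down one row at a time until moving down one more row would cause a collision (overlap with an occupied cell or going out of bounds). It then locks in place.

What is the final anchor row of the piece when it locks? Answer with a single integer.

Spawn at (row=0, col=1). Try each row:
  row 0: fits
  row 1: fits
  row 2: blocked -> lock at row 1

Answer: 1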